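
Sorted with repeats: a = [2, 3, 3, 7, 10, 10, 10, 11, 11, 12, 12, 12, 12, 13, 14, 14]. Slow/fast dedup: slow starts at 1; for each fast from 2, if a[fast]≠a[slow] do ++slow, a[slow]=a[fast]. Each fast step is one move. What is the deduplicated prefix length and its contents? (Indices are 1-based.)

length 8; prefix = [2, 3, 7, 10, 11, 12, 13, 14]

(s=1,f=2) a[fast]=3≠a[slow]=2 write a[2]=3 → slow++,fast++
(s=2,f=3) a[fast]=3=a[slow] dup → fast++
(s=2,f=4) a[fast]=7≠a[slow]=3 write a[3]=7 → slow++,fast++
(s=3,f=5) a[fast]=10≠a[slow]=7 write a[4]=10 → slow++,fast++
(s=4,f=6) a[fast]=10=a[slow] dup → fast++
(s=4,f=7) a[fast]=10=a[slow] dup → fast++
(s=4,f=8) a[fast]=11≠a[slow]=10 write a[5]=11 → slow++,fast++
(s=5,f=9) a[fast]=11=a[slow] dup → fast++
(s=5,f=10) a[fast]=12≠a[slow]=11 write a[6]=12 → slow++,fast++
(s=6,f=11) a[fast]=12=a[slow] dup → fast++
(s=6,f=12) a[fast]=12=a[slow] dup → fast++
(s=6,f=13) a[fast]=12=a[slow] dup → fast++
(s=6,f=14) a[fast]=13≠a[slow]=12 write a[7]=13 → slow++,fast++
(s=7,f=15) a[fast]=14≠a[slow]=13 write a[8]=14 → slow++,fast++
(s=8,f=16) a[fast]=14=a[slow] dup → fast++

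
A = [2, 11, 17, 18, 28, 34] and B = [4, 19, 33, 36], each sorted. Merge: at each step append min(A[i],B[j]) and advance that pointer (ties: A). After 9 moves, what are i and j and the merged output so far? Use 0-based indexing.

[i=0,j=0] A[i]=2<=B[j]=4 take 2 → i++
[i=1,j=0] A[i]=11>B[j]=4 take 4 → j++
[i=1,j=1] A[i]=11<=B[j]=19 take 11 → i++
[i=2,j=1] A[i]=17<=B[j]=19 take 17 → i++
[i=3,j=1] A[i]=18<=B[j]=19 take 18 → i++
[i=4,j=1] A[i]=28>B[j]=19 take 19 → j++
[i=4,j=2] A[i]=28<=B[j]=33 take 28 → i++
[i=5,j=2] A[i]=34>B[j]=33 take 33 → j++
[i=5,j=3] A[i]=34<=B[j]=36 take 34 → i++

i=6, j=3, merged so far=[2, 4, 11, 17, 18, 19, 28, 33, 34]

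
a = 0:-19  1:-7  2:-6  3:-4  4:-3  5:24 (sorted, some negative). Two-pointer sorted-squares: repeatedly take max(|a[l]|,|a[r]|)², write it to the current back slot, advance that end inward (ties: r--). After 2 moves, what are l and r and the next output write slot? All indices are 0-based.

l=0 r=5: |-19|<=|24| out[5]=576, r--
l=0 r=4: |-19|>|-3| out[4]=361, l++

l=1, r=4, next write slot=3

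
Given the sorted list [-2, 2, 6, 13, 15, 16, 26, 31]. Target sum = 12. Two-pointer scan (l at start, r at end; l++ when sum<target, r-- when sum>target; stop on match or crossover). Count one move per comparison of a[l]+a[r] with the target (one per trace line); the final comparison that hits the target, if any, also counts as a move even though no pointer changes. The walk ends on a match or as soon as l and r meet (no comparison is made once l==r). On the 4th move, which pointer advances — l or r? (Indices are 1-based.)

r

l=1 r=8: -2+31=29 >12, r--
l=1 r=7: -2+26=24 >12, r--
l=1 r=6: -2+16=14 >12, r--
l=1 r=5: -2+15=13 >12, r--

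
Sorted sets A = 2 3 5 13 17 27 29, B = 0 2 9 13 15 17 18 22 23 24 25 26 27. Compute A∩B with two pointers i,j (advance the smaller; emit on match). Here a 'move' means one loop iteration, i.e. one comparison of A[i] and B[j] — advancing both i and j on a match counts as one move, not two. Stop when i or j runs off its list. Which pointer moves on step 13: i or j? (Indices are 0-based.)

i=0 j=0: 2>0, j++
i=0 j=1: 2==2 emit, i++,j++
i=1 j=2: 3<9, i++
i=2 j=2: 5<9, i++
i=3 j=2: 13>9, j++
i=3 j=3: 13==13 emit, i++,j++
i=4 j=4: 17>15, j++
i=4 j=5: 17==17 emit, i++,j++
i=5 j=6: 27>18, j++
i=5 j=7: 27>22, j++
i=5 j=8: 27>23, j++
i=5 j=9: 27>24, j++
i=5 j=10: 27>25, j++

j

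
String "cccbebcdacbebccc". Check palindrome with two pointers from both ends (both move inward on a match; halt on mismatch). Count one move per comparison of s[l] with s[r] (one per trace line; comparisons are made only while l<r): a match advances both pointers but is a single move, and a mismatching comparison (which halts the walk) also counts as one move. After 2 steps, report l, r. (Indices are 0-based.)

[0,15] 'c'=='c' → l++,r--
[1,14] 'c'=='c' → l++,r--

l=2, r=13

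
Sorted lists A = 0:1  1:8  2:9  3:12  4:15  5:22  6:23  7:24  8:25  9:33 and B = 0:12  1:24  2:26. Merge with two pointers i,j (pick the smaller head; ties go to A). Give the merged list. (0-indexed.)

[i=0,j=0] A[i]=1<=B[j]=12 take 1 → i++
[i=1,j=0] A[i]=8<=B[j]=12 take 8 → i++
[i=2,j=0] A[i]=9<=B[j]=12 take 9 → i++
[i=3,j=0] A[i]=12<=B[j]=12 take 12 → i++
[i=4,j=0] A[i]=15>B[j]=12 take 12 → j++
[i=4,j=1] A[i]=15<=B[j]=24 take 15 → i++
[i=5,j=1] A[i]=22<=B[j]=24 take 22 → i++
[i=6,j=1] A[i]=23<=B[j]=24 take 23 → i++
[i=7,j=1] A[i]=24<=B[j]=24 take 24 → i++
[i=8,j=1] A[i]=25>B[j]=24 take 24 → j++
[i=8,j=2] A[i]=25<=B[j]=26 take 25 → i++
[i=9,j=2] A[i]=33>B[j]=26 take 26 → j++
[i=9,j=3] B done, take A[i]=33 → i++

[1, 8, 9, 12, 12, 15, 22, 23, 24, 24, 25, 26, 33]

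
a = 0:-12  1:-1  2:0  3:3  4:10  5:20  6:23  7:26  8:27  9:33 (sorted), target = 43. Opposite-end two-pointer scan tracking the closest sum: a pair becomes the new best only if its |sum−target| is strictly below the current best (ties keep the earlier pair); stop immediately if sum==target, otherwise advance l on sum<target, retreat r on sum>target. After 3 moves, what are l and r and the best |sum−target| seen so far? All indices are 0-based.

[0,9] -12+33=21 d=22 * → l++
[1,9] -1+33=32 d=11 * → l++
[2,9] 0+33=33 d=10 * → l++

l=3, r=9, best |Δ|=10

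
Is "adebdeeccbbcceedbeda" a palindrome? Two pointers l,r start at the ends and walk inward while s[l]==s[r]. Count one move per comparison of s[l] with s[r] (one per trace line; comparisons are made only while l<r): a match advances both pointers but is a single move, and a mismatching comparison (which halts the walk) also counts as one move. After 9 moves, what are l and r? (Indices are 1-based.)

l=10, r=11

l=1 r=20: 'a'=='a', l++,r--
l=2 r=19: 'd'=='d', l++,r--
l=3 r=18: 'e'=='e', l++,r--
l=4 r=17: 'b'=='b', l++,r--
l=5 r=16: 'd'=='d', l++,r--
l=6 r=15: 'e'=='e', l++,r--
l=7 r=14: 'e'=='e', l++,r--
l=8 r=13: 'c'=='c', l++,r--
l=9 r=12: 'c'=='c', l++,r--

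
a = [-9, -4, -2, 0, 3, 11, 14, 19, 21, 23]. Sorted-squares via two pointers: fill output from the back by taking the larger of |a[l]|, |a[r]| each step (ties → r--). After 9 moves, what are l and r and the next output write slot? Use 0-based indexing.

[0,9] |-9|<=|23| out[9]=529 → r--
[0,8] |-9|<=|21| out[8]=441 → r--
[0,7] |-9|<=|19| out[7]=361 → r--
[0,6] |-9|<=|14| out[6]=196 → r--
[0,5] |-9|<=|11| out[5]=121 → r--
[0,4] |-9|>|3| out[4]=81 → l++
[1,4] |-4|>|3| out[3]=16 → l++
[2,4] |-2|<=|3| out[2]=9 → r--
[2,3] |-2|>|0| out[1]=4 → l++

l=3, r=3, next write slot=0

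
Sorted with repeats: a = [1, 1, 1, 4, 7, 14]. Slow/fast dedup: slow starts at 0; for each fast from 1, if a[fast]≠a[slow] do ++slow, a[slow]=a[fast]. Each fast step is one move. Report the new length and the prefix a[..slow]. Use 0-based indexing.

length 4; prefix = [1, 4, 7, 14]

slow=0 fast=1: a[fast]=1=a[slow] dup, fast++
slow=0 fast=2: a[fast]=1=a[slow] dup, fast++
slow=0 fast=3: a[fast]=4≠a[slow]=1 write a[1]=4, slow++,fast++
slow=1 fast=4: a[fast]=7≠a[slow]=4 write a[2]=7, slow++,fast++
slow=2 fast=5: a[fast]=14≠a[slow]=7 write a[3]=14, slow++,fast++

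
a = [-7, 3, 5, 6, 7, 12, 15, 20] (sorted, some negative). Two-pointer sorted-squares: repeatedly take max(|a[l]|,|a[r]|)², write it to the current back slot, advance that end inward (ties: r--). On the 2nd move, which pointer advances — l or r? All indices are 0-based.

[0,7] |-7|<=|20| out[7]=400 → r--
[0,6] |-7|<=|15| out[6]=225 → r--

r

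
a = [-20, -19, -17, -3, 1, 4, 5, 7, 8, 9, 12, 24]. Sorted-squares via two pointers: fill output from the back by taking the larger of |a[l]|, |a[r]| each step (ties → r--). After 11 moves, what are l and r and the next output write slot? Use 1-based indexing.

[1,12] |-20|<=|24| out[12]=576 → r--
[1,11] |-20|>|12| out[11]=400 → l++
[2,11] |-19|>|12| out[10]=361 → l++
[3,11] |-17|>|12| out[9]=289 → l++
[4,11] |-3|<=|12| out[8]=144 → r--
[4,10] |-3|<=|9| out[7]=81 → r--
[4,9] |-3|<=|8| out[6]=64 → r--
[4,8] |-3|<=|7| out[5]=49 → r--
[4,7] |-3|<=|5| out[4]=25 → r--
[4,6] |-3|<=|4| out[3]=16 → r--
[4,5] |-3|>|1| out[2]=9 → l++

l=5, r=5, next write slot=1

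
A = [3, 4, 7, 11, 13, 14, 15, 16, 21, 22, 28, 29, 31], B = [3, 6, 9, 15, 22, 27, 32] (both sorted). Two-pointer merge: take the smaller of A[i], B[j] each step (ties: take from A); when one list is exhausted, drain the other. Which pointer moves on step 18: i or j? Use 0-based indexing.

i

i=0 j=0: A[i]=3<=B[j]=3 take 3, i++
i=1 j=0: A[i]=4>B[j]=3 take 3, j++
i=1 j=1: A[i]=4<=B[j]=6 take 4, i++
i=2 j=1: A[i]=7>B[j]=6 take 6, j++
i=2 j=2: A[i]=7<=B[j]=9 take 7, i++
i=3 j=2: A[i]=11>B[j]=9 take 9, j++
i=3 j=3: A[i]=11<=B[j]=15 take 11, i++
i=4 j=3: A[i]=13<=B[j]=15 take 13, i++
i=5 j=3: A[i]=14<=B[j]=15 take 14, i++
i=6 j=3: A[i]=15<=B[j]=15 take 15, i++
i=7 j=3: A[i]=16>B[j]=15 take 15, j++
i=7 j=4: A[i]=16<=B[j]=22 take 16, i++
i=8 j=4: A[i]=21<=B[j]=22 take 21, i++
i=9 j=4: A[i]=22<=B[j]=22 take 22, i++
i=10 j=4: A[i]=28>B[j]=22 take 22, j++
i=10 j=5: A[i]=28>B[j]=27 take 27, j++
i=10 j=6: A[i]=28<=B[j]=32 take 28, i++
i=11 j=6: A[i]=29<=B[j]=32 take 29, i++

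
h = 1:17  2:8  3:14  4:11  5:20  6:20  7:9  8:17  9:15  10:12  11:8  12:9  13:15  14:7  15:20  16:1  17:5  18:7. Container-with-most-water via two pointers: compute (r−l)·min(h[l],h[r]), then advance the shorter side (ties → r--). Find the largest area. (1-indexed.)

[1,18] min(17,7)*17=119 best=119 * → r--
[1,17] min(17,5)*16=80 best=119 → r--
[1,16] min(17,1)*15=15 best=119 → r--
[1,15] min(17,20)*14=238 best=238 * → l++
[2,15] min(8,20)*13=104 best=238 → l++
[3,15] min(14,20)*12=168 best=238 → l++
[4,15] min(11,20)*11=121 best=238 → l++
[5,15] min(20,20)*10=200 best=238 → r--
[5,14] min(20,7)*9=63 best=238 → r--
[5,13] min(20,15)*8=120 best=238 → r--
[5,12] min(20,9)*7=63 best=238 → r--
[5,11] min(20,8)*6=48 best=238 → r--
[5,10] min(20,12)*5=60 best=238 → r--
[5,9] min(20,15)*4=60 best=238 → r--
[5,8] min(20,17)*3=51 best=238 → r--
[5,7] min(20,9)*2=18 best=238 → r--
[5,6] min(20,20)*1=20 best=238 → r--

max area = 238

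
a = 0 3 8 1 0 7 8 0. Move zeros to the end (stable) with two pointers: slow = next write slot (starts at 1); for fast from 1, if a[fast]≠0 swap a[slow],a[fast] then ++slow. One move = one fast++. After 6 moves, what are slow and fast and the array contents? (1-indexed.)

slow=1 fast=1: a[fast]=0, fast++
slow=1 fast=2: a[fast]=3≠0 swap→a[1]=3, slow++,fast++
slow=2 fast=3: a[fast]=8≠0 swap→a[2]=8, slow++,fast++
slow=3 fast=4: a[fast]=1≠0 swap→a[3]=1, slow++,fast++
slow=4 fast=5: a[fast]=0, fast++
slow=4 fast=6: a[fast]=7≠0 swap→a[4]=7, slow++,fast++

slow=5, fast=7, a=[3, 8, 1, 7, 0, 0, 8, 0]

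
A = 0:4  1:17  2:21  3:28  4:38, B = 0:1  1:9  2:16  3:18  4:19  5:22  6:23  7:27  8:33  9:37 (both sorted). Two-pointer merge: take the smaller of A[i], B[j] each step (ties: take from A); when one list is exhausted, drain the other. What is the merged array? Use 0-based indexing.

[1, 4, 9, 16, 17, 18, 19, 21, 22, 23, 27, 28, 33, 37, 38]

[i=0,j=0] A[i]=4>B[j]=1 take 1 → j++
[i=0,j=1] A[i]=4<=B[j]=9 take 4 → i++
[i=1,j=1] A[i]=17>B[j]=9 take 9 → j++
[i=1,j=2] A[i]=17>B[j]=16 take 16 → j++
[i=1,j=3] A[i]=17<=B[j]=18 take 17 → i++
[i=2,j=3] A[i]=21>B[j]=18 take 18 → j++
[i=2,j=4] A[i]=21>B[j]=19 take 19 → j++
[i=2,j=5] A[i]=21<=B[j]=22 take 21 → i++
[i=3,j=5] A[i]=28>B[j]=22 take 22 → j++
[i=3,j=6] A[i]=28>B[j]=23 take 23 → j++
[i=3,j=7] A[i]=28>B[j]=27 take 27 → j++
[i=3,j=8] A[i]=28<=B[j]=33 take 28 → i++
[i=4,j=8] A[i]=38>B[j]=33 take 33 → j++
[i=4,j=9] A[i]=38>B[j]=37 take 37 → j++
[i=4,j=10] B done, take A[i]=38 → i++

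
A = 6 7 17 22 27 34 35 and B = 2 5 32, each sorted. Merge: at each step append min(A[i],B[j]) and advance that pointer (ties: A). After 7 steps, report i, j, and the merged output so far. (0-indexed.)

i=5, j=2, merged so far=[2, 5, 6, 7, 17, 22, 27]

[i=0,j=0] A[i]=6>B[j]=2 take 2 → j++
[i=0,j=1] A[i]=6>B[j]=5 take 5 → j++
[i=0,j=2] A[i]=6<=B[j]=32 take 6 → i++
[i=1,j=2] A[i]=7<=B[j]=32 take 7 → i++
[i=2,j=2] A[i]=17<=B[j]=32 take 17 → i++
[i=3,j=2] A[i]=22<=B[j]=32 take 22 → i++
[i=4,j=2] A[i]=27<=B[j]=32 take 27 → i++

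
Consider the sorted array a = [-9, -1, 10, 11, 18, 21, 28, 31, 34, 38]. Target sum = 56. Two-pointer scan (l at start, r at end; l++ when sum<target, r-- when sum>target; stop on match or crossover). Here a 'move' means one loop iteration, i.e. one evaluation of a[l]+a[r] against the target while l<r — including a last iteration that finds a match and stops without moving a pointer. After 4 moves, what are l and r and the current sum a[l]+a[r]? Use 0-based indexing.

l=0 r=9: -9+38=29 <56, l++
l=1 r=9: -1+38=37 <56, l++
l=2 r=9: 10+38=48 <56, l++
l=3 r=9: 11+38=49 <56, l++

l=4, r=9, sum=56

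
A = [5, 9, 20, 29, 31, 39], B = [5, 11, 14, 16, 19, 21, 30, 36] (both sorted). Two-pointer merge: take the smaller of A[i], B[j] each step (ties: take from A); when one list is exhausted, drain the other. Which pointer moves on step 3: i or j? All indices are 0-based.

i

i=0 j=0: A[i]=5<=B[j]=5 take 5, i++
i=1 j=0: A[i]=9>B[j]=5 take 5, j++
i=1 j=1: A[i]=9<=B[j]=11 take 9, i++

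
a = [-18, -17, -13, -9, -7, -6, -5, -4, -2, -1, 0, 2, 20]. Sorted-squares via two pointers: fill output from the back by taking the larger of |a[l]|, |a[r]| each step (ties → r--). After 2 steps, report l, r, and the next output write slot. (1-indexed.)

l=2, r=12, next write slot=11

l=1 r=13: |-18|<=|20| out[13]=400, r--
l=1 r=12: |-18|>|2| out[12]=324, l++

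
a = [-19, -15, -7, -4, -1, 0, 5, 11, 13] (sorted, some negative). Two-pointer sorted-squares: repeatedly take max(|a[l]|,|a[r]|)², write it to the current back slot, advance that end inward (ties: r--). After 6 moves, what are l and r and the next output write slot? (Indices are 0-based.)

l=3, r=5, next write slot=2

l=0 r=8: |-19|>|13| out[8]=361, l++
l=1 r=8: |-15|>|13| out[7]=225, l++
l=2 r=8: |-7|<=|13| out[6]=169, r--
l=2 r=7: |-7|<=|11| out[5]=121, r--
l=2 r=6: |-7|>|5| out[4]=49, l++
l=3 r=6: |-4|<=|5| out[3]=25, r--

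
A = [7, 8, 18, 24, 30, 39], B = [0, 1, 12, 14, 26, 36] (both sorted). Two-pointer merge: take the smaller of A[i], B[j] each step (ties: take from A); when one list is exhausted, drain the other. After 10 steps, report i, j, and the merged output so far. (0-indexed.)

i=5, j=5, merged so far=[0, 1, 7, 8, 12, 14, 18, 24, 26, 30]

[i=0,j=0] A[i]=7>B[j]=0 take 0 → j++
[i=0,j=1] A[i]=7>B[j]=1 take 1 → j++
[i=0,j=2] A[i]=7<=B[j]=12 take 7 → i++
[i=1,j=2] A[i]=8<=B[j]=12 take 8 → i++
[i=2,j=2] A[i]=18>B[j]=12 take 12 → j++
[i=2,j=3] A[i]=18>B[j]=14 take 14 → j++
[i=2,j=4] A[i]=18<=B[j]=26 take 18 → i++
[i=3,j=4] A[i]=24<=B[j]=26 take 24 → i++
[i=4,j=4] A[i]=30>B[j]=26 take 26 → j++
[i=4,j=5] A[i]=30<=B[j]=36 take 30 → i++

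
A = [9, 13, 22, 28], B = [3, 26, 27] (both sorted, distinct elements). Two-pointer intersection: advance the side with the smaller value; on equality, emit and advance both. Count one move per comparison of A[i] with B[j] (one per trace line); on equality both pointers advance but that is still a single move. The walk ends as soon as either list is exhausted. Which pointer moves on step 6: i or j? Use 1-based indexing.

j

[i=1,j=1] 9>3 → j++
[i=1,j=2] 9<26 → i++
[i=2,j=2] 13<26 → i++
[i=3,j=2] 22<26 → i++
[i=4,j=2] 28>26 → j++
[i=4,j=3] 28>27 → j++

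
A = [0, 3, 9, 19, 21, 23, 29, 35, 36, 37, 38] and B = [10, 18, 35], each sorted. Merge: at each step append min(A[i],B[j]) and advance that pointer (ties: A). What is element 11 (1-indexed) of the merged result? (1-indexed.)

merged[11] = 35

i=1 j=1: A[i]=0<=B[j]=10 take 0, i++
i=2 j=1: A[i]=3<=B[j]=10 take 3, i++
i=3 j=1: A[i]=9<=B[j]=10 take 9, i++
i=4 j=1: A[i]=19>B[j]=10 take 10, j++
i=4 j=2: A[i]=19>B[j]=18 take 18, j++
i=4 j=3: A[i]=19<=B[j]=35 take 19, i++
i=5 j=3: A[i]=21<=B[j]=35 take 21, i++
i=6 j=3: A[i]=23<=B[j]=35 take 23, i++
i=7 j=3: A[i]=29<=B[j]=35 take 29, i++
i=8 j=3: A[i]=35<=B[j]=35 take 35, i++
i=9 j=3: A[i]=36>B[j]=35 take 35, j++
i=9 j=4: B done, take A[i]=36, i++
i=10 j=4: B done, take A[i]=37, i++
i=11 j=4: B done, take A[i]=38, i++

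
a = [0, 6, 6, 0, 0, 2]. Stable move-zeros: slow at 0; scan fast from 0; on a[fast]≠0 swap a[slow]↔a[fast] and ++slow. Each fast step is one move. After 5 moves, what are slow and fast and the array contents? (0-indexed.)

slow=2, fast=5, a=[6, 6, 0, 0, 0, 2]

(s=0,f=0) a[fast]=0 → fast++
(s=0,f=1) a[fast]=6≠0 swap→a[0]=6 → slow++,fast++
(s=1,f=2) a[fast]=6≠0 swap→a[1]=6 → slow++,fast++
(s=2,f=3) a[fast]=0 → fast++
(s=2,f=4) a[fast]=0 → fast++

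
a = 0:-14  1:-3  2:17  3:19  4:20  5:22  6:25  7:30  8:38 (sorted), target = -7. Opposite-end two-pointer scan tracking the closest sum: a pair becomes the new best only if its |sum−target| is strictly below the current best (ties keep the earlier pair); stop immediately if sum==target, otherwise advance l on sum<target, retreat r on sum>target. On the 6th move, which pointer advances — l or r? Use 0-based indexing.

l=0 r=8: -14+38=24 d=31 *, r--
l=0 r=7: -14+30=16 d=23 *, r--
l=0 r=6: -14+25=11 d=18 *, r--
l=0 r=5: -14+22=8 d=15 *, r--
l=0 r=4: -14+20=6 d=13 *, r--
l=0 r=3: -14+19=5 d=12 *, r--

r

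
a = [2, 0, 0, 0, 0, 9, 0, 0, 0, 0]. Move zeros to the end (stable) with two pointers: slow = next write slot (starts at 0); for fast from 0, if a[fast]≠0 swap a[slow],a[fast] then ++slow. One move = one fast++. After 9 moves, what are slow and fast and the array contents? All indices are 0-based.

(s=0,f=0) a[fast]=2≠0 swap→a[0]=2 → slow++,fast++
(s=1,f=1) a[fast]=0 → fast++
(s=1,f=2) a[fast]=0 → fast++
(s=1,f=3) a[fast]=0 → fast++
(s=1,f=4) a[fast]=0 → fast++
(s=1,f=5) a[fast]=9≠0 swap→a[1]=9 → slow++,fast++
(s=2,f=6) a[fast]=0 → fast++
(s=2,f=7) a[fast]=0 → fast++
(s=2,f=8) a[fast]=0 → fast++

slow=2, fast=9, a=[2, 9, 0, 0, 0, 0, 0, 0, 0, 0]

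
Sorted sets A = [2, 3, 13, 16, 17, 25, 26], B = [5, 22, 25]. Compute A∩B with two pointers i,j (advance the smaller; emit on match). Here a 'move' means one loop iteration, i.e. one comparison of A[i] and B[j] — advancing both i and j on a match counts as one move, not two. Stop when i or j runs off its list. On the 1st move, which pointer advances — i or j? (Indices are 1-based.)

i

[i=1,j=1] 2<5 → i++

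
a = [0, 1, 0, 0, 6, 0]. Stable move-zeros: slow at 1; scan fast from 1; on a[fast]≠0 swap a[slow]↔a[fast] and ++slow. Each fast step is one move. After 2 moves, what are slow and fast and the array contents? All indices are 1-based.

slow=2, fast=3, a=[1, 0, 0, 0, 6, 0]

(s=1,f=1) a[fast]=0 → fast++
(s=1,f=2) a[fast]=1≠0 swap→a[1]=1 → slow++,fast++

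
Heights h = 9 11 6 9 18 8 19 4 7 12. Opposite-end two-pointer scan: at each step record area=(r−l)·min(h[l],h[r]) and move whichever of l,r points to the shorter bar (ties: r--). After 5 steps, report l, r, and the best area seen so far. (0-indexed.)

[0,9] min(9,12)*9=81 best=81 * → l++
[1,9] min(11,12)*8=88 best=88 * → l++
[2,9] min(6,12)*7=42 best=88 → l++
[3,9] min(9,12)*6=54 best=88 → l++
[4,9] min(18,12)*5=60 best=88 → r--

l=4, r=8, best area=88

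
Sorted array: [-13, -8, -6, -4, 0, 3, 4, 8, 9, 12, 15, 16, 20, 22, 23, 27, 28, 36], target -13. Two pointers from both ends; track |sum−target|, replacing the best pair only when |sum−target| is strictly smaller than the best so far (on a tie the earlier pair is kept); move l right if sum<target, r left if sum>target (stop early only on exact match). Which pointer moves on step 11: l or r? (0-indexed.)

r

[0,17] -13+36=23 d=36 * → r--
[0,16] -13+28=15 d=28 * → r--
[0,15] -13+27=14 d=27 * → r--
[0,14] -13+23=10 d=23 * → r--
[0,13] -13+22=9 d=22 * → r--
[0,12] -13+20=7 d=20 * → r--
[0,11] -13+16=3 d=16 * → r--
[0,10] -13+15=2 d=15 * → r--
[0,9] -13+12=-1 d=12 * → r--
[0,8] -13+9=-4 d=9 * → r--
[0,7] -13+8=-5 d=8 * → r--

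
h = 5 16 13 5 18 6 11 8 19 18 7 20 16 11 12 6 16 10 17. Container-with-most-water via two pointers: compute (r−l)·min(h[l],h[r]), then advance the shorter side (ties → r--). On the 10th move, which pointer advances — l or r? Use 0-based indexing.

l=0 r=18: min(5,17)*18=90 best=90 *, l++
l=1 r=18: min(16,17)*17=272 best=272 *, l++
l=2 r=18: min(13,17)*16=208 best=272, l++
l=3 r=18: min(5,17)*15=75 best=272, l++
l=4 r=18: min(18,17)*14=238 best=272, r--
l=4 r=17: min(18,10)*13=130 best=272, r--
l=4 r=16: min(18,16)*12=192 best=272, r--
l=4 r=15: min(18,6)*11=66 best=272, r--
l=4 r=14: min(18,12)*10=120 best=272, r--
l=4 r=13: min(18,11)*9=99 best=272, r--

r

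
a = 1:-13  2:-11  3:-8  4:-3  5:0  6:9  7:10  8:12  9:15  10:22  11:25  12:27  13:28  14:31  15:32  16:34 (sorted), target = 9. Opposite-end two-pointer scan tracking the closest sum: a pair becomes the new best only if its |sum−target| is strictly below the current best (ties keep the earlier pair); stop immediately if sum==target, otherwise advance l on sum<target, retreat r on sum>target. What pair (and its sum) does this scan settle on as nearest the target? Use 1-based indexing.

pair (-13, 22) with sum 9 (|Δ|=0)

l=1 r=16: -13+34=21 d=12 *, r--
l=1 r=15: -13+32=19 d=10 *, r--
l=1 r=14: -13+31=18 d=9 *, r--
l=1 r=13: -13+28=15 d=6 *, r--
l=1 r=12: -13+27=14 d=5 *, r--
l=1 r=11: -13+25=12 d=3 *, r--
l=1 r=10: -13+22=9 d=0 *, stop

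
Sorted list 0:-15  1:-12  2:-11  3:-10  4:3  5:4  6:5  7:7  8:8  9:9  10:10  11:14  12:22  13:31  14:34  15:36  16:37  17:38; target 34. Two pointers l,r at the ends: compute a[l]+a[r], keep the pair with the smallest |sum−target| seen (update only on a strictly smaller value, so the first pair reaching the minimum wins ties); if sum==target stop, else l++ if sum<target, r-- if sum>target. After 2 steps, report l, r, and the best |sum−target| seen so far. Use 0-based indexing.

l=0 r=17: -15+38=23 d=11 *, l++
l=1 r=17: -12+38=26 d=8 *, l++

l=2, r=17, best |Δ|=8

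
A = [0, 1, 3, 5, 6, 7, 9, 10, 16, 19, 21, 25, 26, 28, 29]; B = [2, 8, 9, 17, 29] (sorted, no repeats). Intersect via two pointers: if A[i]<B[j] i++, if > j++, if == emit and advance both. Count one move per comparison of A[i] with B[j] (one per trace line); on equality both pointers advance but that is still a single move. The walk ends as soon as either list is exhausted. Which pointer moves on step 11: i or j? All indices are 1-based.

i=1 j=1: 0<2, i++
i=2 j=1: 1<2, i++
i=3 j=1: 3>2, j++
i=3 j=2: 3<8, i++
i=4 j=2: 5<8, i++
i=5 j=2: 6<8, i++
i=6 j=2: 7<8, i++
i=7 j=2: 9>8, j++
i=7 j=3: 9==9 emit, i++,j++
i=8 j=4: 10<17, i++
i=9 j=4: 16<17, i++

i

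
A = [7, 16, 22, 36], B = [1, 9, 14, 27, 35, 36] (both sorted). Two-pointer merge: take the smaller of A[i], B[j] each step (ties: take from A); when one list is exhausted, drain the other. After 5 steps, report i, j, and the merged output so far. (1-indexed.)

i=3, j=4, merged so far=[1, 7, 9, 14, 16]

i=1 j=1: A[i]=7>B[j]=1 take 1, j++
i=1 j=2: A[i]=7<=B[j]=9 take 7, i++
i=2 j=2: A[i]=16>B[j]=9 take 9, j++
i=2 j=3: A[i]=16>B[j]=14 take 14, j++
i=2 j=4: A[i]=16<=B[j]=27 take 16, i++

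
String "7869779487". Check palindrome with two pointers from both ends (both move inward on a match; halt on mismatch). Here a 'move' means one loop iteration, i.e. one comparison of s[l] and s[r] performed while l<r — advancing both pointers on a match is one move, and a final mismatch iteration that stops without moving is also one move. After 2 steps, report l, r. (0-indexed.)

l=2, r=7

[0,9] '7'=='7' → l++,r--
[1,8] '8'=='8' → l++,r--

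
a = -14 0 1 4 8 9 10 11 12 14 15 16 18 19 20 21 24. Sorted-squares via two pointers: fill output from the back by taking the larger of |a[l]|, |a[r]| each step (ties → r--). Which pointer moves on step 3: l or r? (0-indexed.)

l=0 r=16: |-14|<=|24| out[16]=576, r--
l=0 r=15: |-14|<=|21| out[15]=441, r--
l=0 r=14: |-14|<=|20| out[14]=400, r--

r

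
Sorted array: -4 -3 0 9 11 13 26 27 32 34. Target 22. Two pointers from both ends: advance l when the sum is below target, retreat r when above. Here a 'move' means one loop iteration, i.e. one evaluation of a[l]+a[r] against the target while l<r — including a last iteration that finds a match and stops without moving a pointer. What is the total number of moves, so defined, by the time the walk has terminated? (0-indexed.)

4 moves

l=0 r=9: -4+34=30 >22, r--
l=0 r=8: -4+32=28 >22, r--
l=0 r=7: -4+27=23 >22, r--
l=0 r=6: -4+26=22, found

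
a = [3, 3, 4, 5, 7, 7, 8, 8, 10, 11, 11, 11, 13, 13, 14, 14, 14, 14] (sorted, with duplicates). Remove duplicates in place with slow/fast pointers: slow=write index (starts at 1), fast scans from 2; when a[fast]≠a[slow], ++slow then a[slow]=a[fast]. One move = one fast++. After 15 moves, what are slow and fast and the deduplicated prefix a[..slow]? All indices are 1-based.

slow=9, fast=17, prefix=[3, 4, 5, 7, 8, 10, 11, 13, 14]

(s=1,f=2) a[fast]=3=a[slow] dup → fast++
(s=1,f=3) a[fast]=4≠a[slow]=3 write a[2]=4 → slow++,fast++
(s=2,f=4) a[fast]=5≠a[slow]=4 write a[3]=5 → slow++,fast++
(s=3,f=5) a[fast]=7≠a[slow]=5 write a[4]=7 → slow++,fast++
(s=4,f=6) a[fast]=7=a[slow] dup → fast++
(s=4,f=7) a[fast]=8≠a[slow]=7 write a[5]=8 → slow++,fast++
(s=5,f=8) a[fast]=8=a[slow] dup → fast++
(s=5,f=9) a[fast]=10≠a[slow]=8 write a[6]=10 → slow++,fast++
(s=6,f=10) a[fast]=11≠a[slow]=10 write a[7]=11 → slow++,fast++
(s=7,f=11) a[fast]=11=a[slow] dup → fast++
(s=7,f=12) a[fast]=11=a[slow] dup → fast++
(s=7,f=13) a[fast]=13≠a[slow]=11 write a[8]=13 → slow++,fast++
(s=8,f=14) a[fast]=13=a[slow] dup → fast++
(s=8,f=15) a[fast]=14≠a[slow]=13 write a[9]=14 → slow++,fast++
(s=9,f=16) a[fast]=14=a[slow] dup → fast++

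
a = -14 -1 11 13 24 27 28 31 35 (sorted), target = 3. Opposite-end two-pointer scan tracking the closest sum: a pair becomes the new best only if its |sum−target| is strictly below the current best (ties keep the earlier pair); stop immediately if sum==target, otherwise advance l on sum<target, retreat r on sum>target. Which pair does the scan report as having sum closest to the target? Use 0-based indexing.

pair (-14, 13) with sum -1 (|Δ|=4)

[0,8] -14+35=21 d=18 * → r--
[0,7] -14+31=17 d=14 * → r--
[0,6] -14+28=14 d=11 * → r--
[0,5] -14+27=13 d=10 * → r--
[0,4] -14+24=10 d=7 * → r--
[0,3] -14+13=-1 d=4 * → l++
[1,3] -1+13=12 d=9 → r--
[1,2] -1+11=10 d=7 → r--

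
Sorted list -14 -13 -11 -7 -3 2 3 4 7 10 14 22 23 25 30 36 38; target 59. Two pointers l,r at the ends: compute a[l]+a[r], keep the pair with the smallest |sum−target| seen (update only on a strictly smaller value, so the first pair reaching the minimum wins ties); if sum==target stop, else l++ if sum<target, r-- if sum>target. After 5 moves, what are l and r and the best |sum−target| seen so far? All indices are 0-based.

l=5, r=16, best |Δ|=24

l=0 r=16: -14+38=24 d=35 *, l++
l=1 r=16: -13+38=25 d=34 *, l++
l=2 r=16: -11+38=27 d=32 *, l++
l=3 r=16: -7+38=31 d=28 *, l++
l=4 r=16: -3+38=35 d=24 *, l++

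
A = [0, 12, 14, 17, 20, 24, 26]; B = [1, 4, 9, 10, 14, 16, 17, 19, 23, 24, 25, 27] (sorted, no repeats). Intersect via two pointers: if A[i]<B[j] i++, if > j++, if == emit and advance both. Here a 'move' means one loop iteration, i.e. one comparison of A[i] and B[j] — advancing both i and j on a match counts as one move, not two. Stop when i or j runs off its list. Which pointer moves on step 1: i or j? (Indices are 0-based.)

[i=0,j=0] 0<1 → i++

i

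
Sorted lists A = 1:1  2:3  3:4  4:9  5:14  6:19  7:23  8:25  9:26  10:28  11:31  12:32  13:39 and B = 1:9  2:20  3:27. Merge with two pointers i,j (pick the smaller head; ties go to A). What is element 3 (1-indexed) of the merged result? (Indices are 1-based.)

i=1 j=1: A[i]=1<=B[j]=9 take 1, i++
i=2 j=1: A[i]=3<=B[j]=9 take 3, i++
i=3 j=1: A[i]=4<=B[j]=9 take 4, i++
i=4 j=1: A[i]=9<=B[j]=9 take 9, i++
i=5 j=1: A[i]=14>B[j]=9 take 9, j++
i=5 j=2: A[i]=14<=B[j]=20 take 14, i++
i=6 j=2: A[i]=19<=B[j]=20 take 19, i++
i=7 j=2: A[i]=23>B[j]=20 take 20, j++
i=7 j=3: A[i]=23<=B[j]=27 take 23, i++
i=8 j=3: A[i]=25<=B[j]=27 take 25, i++
i=9 j=3: A[i]=26<=B[j]=27 take 26, i++
i=10 j=3: A[i]=28>B[j]=27 take 27, j++
i=10 j=4: B done, take A[i]=28, i++
i=11 j=4: B done, take A[i]=31, i++
i=12 j=4: B done, take A[i]=32, i++
i=13 j=4: B done, take A[i]=39, i++

merged[3] = 4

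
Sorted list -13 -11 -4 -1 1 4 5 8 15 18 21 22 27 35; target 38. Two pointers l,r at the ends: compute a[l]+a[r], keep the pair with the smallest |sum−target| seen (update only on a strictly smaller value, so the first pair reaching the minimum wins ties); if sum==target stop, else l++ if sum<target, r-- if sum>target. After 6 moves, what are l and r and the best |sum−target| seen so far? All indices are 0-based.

l=0 r=13: -13+35=22 d=16 *, l++
l=1 r=13: -11+35=24 d=14 *, l++
l=2 r=13: -4+35=31 d=7 *, l++
l=3 r=13: -1+35=34 d=4 *, l++
l=4 r=13: 1+35=36 d=2 *, l++
l=5 r=13: 4+35=39 d=1 *, r--

l=5, r=12, best |Δ|=1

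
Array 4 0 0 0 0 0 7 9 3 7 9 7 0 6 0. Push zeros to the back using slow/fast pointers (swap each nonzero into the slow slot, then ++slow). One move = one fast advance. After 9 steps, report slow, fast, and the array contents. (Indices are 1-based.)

(s=1,f=1) a[fast]=4≠0 swap→a[1]=4 → slow++,fast++
(s=2,f=2) a[fast]=0 → fast++
(s=2,f=3) a[fast]=0 → fast++
(s=2,f=4) a[fast]=0 → fast++
(s=2,f=5) a[fast]=0 → fast++
(s=2,f=6) a[fast]=0 → fast++
(s=2,f=7) a[fast]=7≠0 swap→a[2]=7 → slow++,fast++
(s=3,f=8) a[fast]=9≠0 swap→a[3]=9 → slow++,fast++
(s=4,f=9) a[fast]=3≠0 swap→a[4]=3 → slow++,fast++

slow=5, fast=10, a=[4, 7, 9, 3, 0, 0, 0, 0, 0, 7, 9, 7, 0, 6, 0]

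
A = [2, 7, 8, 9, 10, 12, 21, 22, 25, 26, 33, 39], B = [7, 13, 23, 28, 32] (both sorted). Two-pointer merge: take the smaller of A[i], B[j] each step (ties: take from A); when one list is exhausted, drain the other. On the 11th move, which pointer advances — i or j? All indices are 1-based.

j

[i=1,j=1] A[i]=2<=B[j]=7 take 2 → i++
[i=2,j=1] A[i]=7<=B[j]=7 take 7 → i++
[i=3,j=1] A[i]=8>B[j]=7 take 7 → j++
[i=3,j=2] A[i]=8<=B[j]=13 take 8 → i++
[i=4,j=2] A[i]=9<=B[j]=13 take 9 → i++
[i=5,j=2] A[i]=10<=B[j]=13 take 10 → i++
[i=6,j=2] A[i]=12<=B[j]=13 take 12 → i++
[i=7,j=2] A[i]=21>B[j]=13 take 13 → j++
[i=7,j=3] A[i]=21<=B[j]=23 take 21 → i++
[i=8,j=3] A[i]=22<=B[j]=23 take 22 → i++
[i=9,j=3] A[i]=25>B[j]=23 take 23 → j++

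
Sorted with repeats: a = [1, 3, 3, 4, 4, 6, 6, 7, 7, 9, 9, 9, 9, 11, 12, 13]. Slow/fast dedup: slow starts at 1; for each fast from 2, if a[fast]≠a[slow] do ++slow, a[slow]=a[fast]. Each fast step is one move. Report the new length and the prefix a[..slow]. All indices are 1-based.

length 9; prefix = [1, 3, 4, 6, 7, 9, 11, 12, 13]

slow=1 fast=2: a[fast]=3≠a[slow]=1 write a[2]=3, slow++,fast++
slow=2 fast=3: a[fast]=3=a[slow] dup, fast++
slow=2 fast=4: a[fast]=4≠a[slow]=3 write a[3]=4, slow++,fast++
slow=3 fast=5: a[fast]=4=a[slow] dup, fast++
slow=3 fast=6: a[fast]=6≠a[slow]=4 write a[4]=6, slow++,fast++
slow=4 fast=7: a[fast]=6=a[slow] dup, fast++
slow=4 fast=8: a[fast]=7≠a[slow]=6 write a[5]=7, slow++,fast++
slow=5 fast=9: a[fast]=7=a[slow] dup, fast++
slow=5 fast=10: a[fast]=9≠a[slow]=7 write a[6]=9, slow++,fast++
slow=6 fast=11: a[fast]=9=a[slow] dup, fast++
slow=6 fast=12: a[fast]=9=a[slow] dup, fast++
slow=6 fast=13: a[fast]=9=a[slow] dup, fast++
slow=6 fast=14: a[fast]=11≠a[slow]=9 write a[7]=11, slow++,fast++
slow=7 fast=15: a[fast]=12≠a[slow]=11 write a[8]=12, slow++,fast++
slow=8 fast=16: a[fast]=13≠a[slow]=12 write a[9]=13, slow++,fast++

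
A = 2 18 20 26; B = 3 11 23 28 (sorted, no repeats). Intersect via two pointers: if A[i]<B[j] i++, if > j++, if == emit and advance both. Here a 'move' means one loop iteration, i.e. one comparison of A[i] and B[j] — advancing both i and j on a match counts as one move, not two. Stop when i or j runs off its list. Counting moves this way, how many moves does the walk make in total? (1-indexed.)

[i=1,j=1] 2<3 → i++
[i=2,j=1] 18>3 → j++
[i=2,j=2] 18>11 → j++
[i=2,j=3] 18<23 → i++
[i=3,j=3] 20<23 → i++
[i=4,j=3] 26>23 → j++
[i=4,j=4] 26<28 → i++

7 moves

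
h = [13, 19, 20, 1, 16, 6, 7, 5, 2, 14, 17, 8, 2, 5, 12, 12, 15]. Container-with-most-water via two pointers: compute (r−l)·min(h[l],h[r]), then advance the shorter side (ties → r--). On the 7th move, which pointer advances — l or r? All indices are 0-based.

r

l=0 r=16: min(13,15)*16=208 best=208 *, l++
l=1 r=16: min(19,15)*15=225 best=225 *, r--
l=1 r=15: min(19,12)*14=168 best=225, r--
l=1 r=14: min(19,12)*13=156 best=225, r--
l=1 r=13: min(19,5)*12=60 best=225, r--
l=1 r=12: min(19,2)*11=22 best=225, r--
l=1 r=11: min(19,8)*10=80 best=225, r--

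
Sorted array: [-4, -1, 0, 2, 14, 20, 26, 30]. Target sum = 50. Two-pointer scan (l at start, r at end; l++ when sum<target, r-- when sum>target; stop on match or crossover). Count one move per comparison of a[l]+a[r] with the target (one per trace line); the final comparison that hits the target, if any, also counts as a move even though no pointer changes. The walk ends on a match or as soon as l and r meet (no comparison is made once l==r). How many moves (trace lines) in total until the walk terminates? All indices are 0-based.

[0,7] -4+30=26 <50 → l++
[1,7] -1+30=29 <50 → l++
[2,7] 0+30=30 <50 → l++
[3,7] 2+30=32 <50 → l++
[4,7] 14+30=44 <50 → l++
[5,7] 20+30=50 → found

6 moves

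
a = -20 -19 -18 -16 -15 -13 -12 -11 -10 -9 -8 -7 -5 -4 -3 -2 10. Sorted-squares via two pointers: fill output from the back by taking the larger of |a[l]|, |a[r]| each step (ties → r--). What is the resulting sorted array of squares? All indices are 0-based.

l=0 r=16: |-20|>|10| out[16]=400, l++
l=1 r=16: |-19|>|10| out[15]=361, l++
l=2 r=16: |-18|>|10| out[14]=324, l++
l=3 r=16: |-16|>|10| out[13]=256, l++
l=4 r=16: |-15|>|10| out[12]=225, l++
l=5 r=16: |-13|>|10| out[11]=169, l++
l=6 r=16: |-12|>|10| out[10]=144, l++
l=7 r=16: |-11|>|10| out[9]=121, l++
l=8 r=16: |-10|<=|10| out[8]=100, r--
l=8 r=15: |-10|>|-2| out[7]=100, l++
l=9 r=15: |-9|>|-2| out[6]=81, l++
l=10 r=15: |-8|>|-2| out[5]=64, l++
l=11 r=15: |-7|>|-2| out[4]=49, l++
l=12 r=15: |-5|>|-2| out[3]=25, l++
l=13 r=15: |-4|>|-2| out[2]=16, l++
l=14 r=15: |-3|>|-2| out[1]=9, l++
l=15 r=15: |-2|<=|-2| out[0]=4, r--

[4, 9, 16, 25, 49, 64, 81, 100, 100, 121, 144, 169, 225, 256, 324, 361, 400]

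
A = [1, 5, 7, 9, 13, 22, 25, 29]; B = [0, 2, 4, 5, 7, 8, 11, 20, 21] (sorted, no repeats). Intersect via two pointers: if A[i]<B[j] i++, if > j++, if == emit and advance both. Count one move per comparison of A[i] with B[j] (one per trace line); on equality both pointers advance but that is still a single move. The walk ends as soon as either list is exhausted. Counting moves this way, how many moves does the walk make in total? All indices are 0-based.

12 moves

i=0 j=0: 1>0, j++
i=0 j=1: 1<2, i++
i=1 j=1: 5>2, j++
i=1 j=2: 5>4, j++
i=1 j=3: 5==5 emit, i++,j++
i=2 j=4: 7==7 emit, i++,j++
i=3 j=5: 9>8, j++
i=3 j=6: 9<11, i++
i=4 j=6: 13>11, j++
i=4 j=7: 13<20, i++
i=5 j=7: 22>20, j++
i=5 j=8: 22>21, j++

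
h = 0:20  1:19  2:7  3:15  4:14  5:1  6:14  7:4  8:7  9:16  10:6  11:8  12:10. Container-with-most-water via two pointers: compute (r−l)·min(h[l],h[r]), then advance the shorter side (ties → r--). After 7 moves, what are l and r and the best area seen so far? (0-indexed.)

l=0 r=12: min(20,10)*12=120 best=120 *, r--
l=0 r=11: min(20,8)*11=88 best=120, r--
l=0 r=10: min(20,6)*10=60 best=120, r--
l=0 r=9: min(20,16)*9=144 best=144 *, r--
l=0 r=8: min(20,7)*8=56 best=144, r--
l=0 r=7: min(20,4)*7=28 best=144, r--
l=0 r=6: min(20,14)*6=84 best=144, r--

l=0, r=5, best area=144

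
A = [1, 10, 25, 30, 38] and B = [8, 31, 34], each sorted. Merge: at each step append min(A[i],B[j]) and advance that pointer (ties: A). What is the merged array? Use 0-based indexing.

[i=0,j=0] A[i]=1<=B[j]=8 take 1 → i++
[i=1,j=0] A[i]=10>B[j]=8 take 8 → j++
[i=1,j=1] A[i]=10<=B[j]=31 take 10 → i++
[i=2,j=1] A[i]=25<=B[j]=31 take 25 → i++
[i=3,j=1] A[i]=30<=B[j]=31 take 30 → i++
[i=4,j=1] A[i]=38>B[j]=31 take 31 → j++
[i=4,j=2] A[i]=38>B[j]=34 take 34 → j++
[i=4,j=3] B done, take A[i]=38 → i++

[1, 8, 10, 25, 30, 31, 34, 38]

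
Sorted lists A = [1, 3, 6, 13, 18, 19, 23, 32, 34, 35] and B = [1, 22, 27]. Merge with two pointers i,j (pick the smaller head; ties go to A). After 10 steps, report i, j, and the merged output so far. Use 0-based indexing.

i=0 j=0: A[i]=1<=B[j]=1 take 1, i++
i=1 j=0: A[i]=3>B[j]=1 take 1, j++
i=1 j=1: A[i]=3<=B[j]=22 take 3, i++
i=2 j=1: A[i]=6<=B[j]=22 take 6, i++
i=3 j=1: A[i]=13<=B[j]=22 take 13, i++
i=4 j=1: A[i]=18<=B[j]=22 take 18, i++
i=5 j=1: A[i]=19<=B[j]=22 take 19, i++
i=6 j=1: A[i]=23>B[j]=22 take 22, j++
i=6 j=2: A[i]=23<=B[j]=27 take 23, i++
i=7 j=2: A[i]=32>B[j]=27 take 27, j++

i=7, j=3, merged so far=[1, 1, 3, 6, 13, 18, 19, 22, 23, 27]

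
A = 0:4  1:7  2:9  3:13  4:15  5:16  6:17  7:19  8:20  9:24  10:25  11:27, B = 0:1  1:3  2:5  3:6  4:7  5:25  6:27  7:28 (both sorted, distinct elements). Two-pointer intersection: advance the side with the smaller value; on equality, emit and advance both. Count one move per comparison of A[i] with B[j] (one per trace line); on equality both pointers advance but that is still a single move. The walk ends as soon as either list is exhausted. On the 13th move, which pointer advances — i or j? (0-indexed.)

i

i=0 j=0: 4>1, j++
i=0 j=1: 4>3, j++
i=0 j=2: 4<5, i++
i=1 j=2: 7>5, j++
i=1 j=3: 7>6, j++
i=1 j=4: 7==7 emit, i++,j++
i=2 j=5: 9<25, i++
i=3 j=5: 13<25, i++
i=4 j=5: 15<25, i++
i=5 j=5: 16<25, i++
i=6 j=5: 17<25, i++
i=7 j=5: 19<25, i++
i=8 j=5: 20<25, i++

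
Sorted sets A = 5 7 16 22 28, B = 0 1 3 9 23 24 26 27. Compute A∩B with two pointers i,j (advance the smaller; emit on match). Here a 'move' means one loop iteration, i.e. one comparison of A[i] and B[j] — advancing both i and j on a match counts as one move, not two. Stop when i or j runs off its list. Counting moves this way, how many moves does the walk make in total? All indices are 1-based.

12 moves

[i=1,j=1] 5>0 → j++
[i=1,j=2] 5>1 → j++
[i=1,j=3] 5>3 → j++
[i=1,j=4] 5<9 → i++
[i=2,j=4] 7<9 → i++
[i=3,j=4] 16>9 → j++
[i=3,j=5] 16<23 → i++
[i=4,j=5] 22<23 → i++
[i=5,j=5] 28>23 → j++
[i=5,j=6] 28>24 → j++
[i=5,j=7] 28>26 → j++
[i=5,j=8] 28>27 → j++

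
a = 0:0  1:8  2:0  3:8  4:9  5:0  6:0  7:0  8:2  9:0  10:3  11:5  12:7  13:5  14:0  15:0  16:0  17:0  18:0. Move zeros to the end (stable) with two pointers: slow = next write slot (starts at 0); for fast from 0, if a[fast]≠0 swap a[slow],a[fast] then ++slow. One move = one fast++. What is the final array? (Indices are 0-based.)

[8, 8, 9, 2, 3, 5, 7, 5, 0, 0, 0, 0, 0, 0, 0, 0, 0, 0, 0]

slow=0 fast=0: a[fast]=0, fast++
slow=0 fast=1: a[fast]=8≠0 swap→a[0]=8, slow++,fast++
slow=1 fast=2: a[fast]=0, fast++
slow=1 fast=3: a[fast]=8≠0 swap→a[1]=8, slow++,fast++
slow=2 fast=4: a[fast]=9≠0 swap→a[2]=9, slow++,fast++
slow=3 fast=5: a[fast]=0, fast++
slow=3 fast=6: a[fast]=0, fast++
slow=3 fast=7: a[fast]=0, fast++
slow=3 fast=8: a[fast]=2≠0 swap→a[3]=2, slow++,fast++
slow=4 fast=9: a[fast]=0, fast++
slow=4 fast=10: a[fast]=3≠0 swap→a[4]=3, slow++,fast++
slow=5 fast=11: a[fast]=5≠0 swap→a[5]=5, slow++,fast++
slow=6 fast=12: a[fast]=7≠0 swap→a[6]=7, slow++,fast++
slow=7 fast=13: a[fast]=5≠0 swap→a[7]=5, slow++,fast++
slow=8 fast=14: a[fast]=0, fast++
slow=8 fast=15: a[fast]=0, fast++
slow=8 fast=16: a[fast]=0, fast++
slow=8 fast=17: a[fast]=0, fast++
slow=8 fast=18: a[fast]=0, fast++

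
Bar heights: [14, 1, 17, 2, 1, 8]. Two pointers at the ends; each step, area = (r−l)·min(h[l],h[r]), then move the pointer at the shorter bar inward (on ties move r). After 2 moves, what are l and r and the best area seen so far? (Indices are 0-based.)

l=0, r=3, best area=40

l=0 r=5: min(14,8)*5=40 best=40 *, r--
l=0 r=4: min(14,1)*4=4 best=40, r--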